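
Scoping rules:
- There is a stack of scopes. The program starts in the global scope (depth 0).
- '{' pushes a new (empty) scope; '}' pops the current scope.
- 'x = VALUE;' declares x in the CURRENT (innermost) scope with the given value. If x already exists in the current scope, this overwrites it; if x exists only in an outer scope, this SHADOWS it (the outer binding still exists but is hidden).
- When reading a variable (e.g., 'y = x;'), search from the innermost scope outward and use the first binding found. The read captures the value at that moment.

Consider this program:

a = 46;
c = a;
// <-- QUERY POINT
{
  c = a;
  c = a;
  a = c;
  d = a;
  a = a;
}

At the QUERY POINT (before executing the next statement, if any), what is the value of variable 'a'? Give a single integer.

Step 1: declare a=46 at depth 0
Step 2: declare c=(read a)=46 at depth 0
Visible at query point: a=46 c=46

Answer: 46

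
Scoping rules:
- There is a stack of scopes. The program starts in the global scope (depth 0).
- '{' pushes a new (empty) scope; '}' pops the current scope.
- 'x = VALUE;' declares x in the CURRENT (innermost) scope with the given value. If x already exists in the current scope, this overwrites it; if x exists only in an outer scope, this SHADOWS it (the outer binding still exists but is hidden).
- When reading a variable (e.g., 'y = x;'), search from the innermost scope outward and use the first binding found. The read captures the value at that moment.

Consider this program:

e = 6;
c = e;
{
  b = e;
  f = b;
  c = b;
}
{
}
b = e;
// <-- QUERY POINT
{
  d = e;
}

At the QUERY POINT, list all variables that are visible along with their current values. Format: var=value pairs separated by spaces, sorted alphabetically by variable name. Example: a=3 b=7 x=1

Step 1: declare e=6 at depth 0
Step 2: declare c=(read e)=6 at depth 0
Step 3: enter scope (depth=1)
Step 4: declare b=(read e)=6 at depth 1
Step 5: declare f=(read b)=6 at depth 1
Step 6: declare c=(read b)=6 at depth 1
Step 7: exit scope (depth=0)
Step 8: enter scope (depth=1)
Step 9: exit scope (depth=0)
Step 10: declare b=(read e)=6 at depth 0
Visible at query point: b=6 c=6 e=6

Answer: b=6 c=6 e=6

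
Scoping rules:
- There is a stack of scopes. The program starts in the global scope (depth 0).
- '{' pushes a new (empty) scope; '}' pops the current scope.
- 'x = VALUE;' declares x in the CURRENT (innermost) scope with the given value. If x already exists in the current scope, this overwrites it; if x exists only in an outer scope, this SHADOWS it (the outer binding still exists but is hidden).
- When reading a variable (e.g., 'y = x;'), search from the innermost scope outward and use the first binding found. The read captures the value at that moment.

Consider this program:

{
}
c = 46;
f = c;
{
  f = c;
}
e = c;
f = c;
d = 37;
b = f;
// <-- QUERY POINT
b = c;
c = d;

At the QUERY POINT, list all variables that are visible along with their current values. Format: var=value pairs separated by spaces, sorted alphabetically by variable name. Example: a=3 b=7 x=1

Answer: b=46 c=46 d=37 e=46 f=46

Derivation:
Step 1: enter scope (depth=1)
Step 2: exit scope (depth=0)
Step 3: declare c=46 at depth 0
Step 4: declare f=(read c)=46 at depth 0
Step 5: enter scope (depth=1)
Step 6: declare f=(read c)=46 at depth 1
Step 7: exit scope (depth=0)
Step 8: declare e=(read c)=46 at depth 0
Step 9: declare f=(read c)=46 at depth 0
Step 10: declare d=37 at depth 0
Step 11: declare b=(read f)=46 at depth 0
Visible at query point: b=46 c=46 d=37 e=46 f=46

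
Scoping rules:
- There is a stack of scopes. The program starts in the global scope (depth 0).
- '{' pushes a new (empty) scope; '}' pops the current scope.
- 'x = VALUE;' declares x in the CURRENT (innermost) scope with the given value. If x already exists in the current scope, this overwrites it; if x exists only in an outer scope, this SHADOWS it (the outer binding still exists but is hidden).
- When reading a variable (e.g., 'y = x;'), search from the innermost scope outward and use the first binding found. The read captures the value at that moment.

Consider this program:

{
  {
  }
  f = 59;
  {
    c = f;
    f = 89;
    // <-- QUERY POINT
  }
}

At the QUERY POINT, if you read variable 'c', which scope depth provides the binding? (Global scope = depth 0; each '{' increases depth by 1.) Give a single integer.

Step 1: enter scope (depth=1)
Step 2: enter scope (depth=2)
Step 3: exit scope (depth=1)
Step 4: declare f=59 at depth 1
Step 5: enter scope (depth=2)
Step 6: declare c=(read f)=59 at depth 2
Step 7: declare f=89 at depth 2
Visible at query point: c=59 f=89

Answer: 2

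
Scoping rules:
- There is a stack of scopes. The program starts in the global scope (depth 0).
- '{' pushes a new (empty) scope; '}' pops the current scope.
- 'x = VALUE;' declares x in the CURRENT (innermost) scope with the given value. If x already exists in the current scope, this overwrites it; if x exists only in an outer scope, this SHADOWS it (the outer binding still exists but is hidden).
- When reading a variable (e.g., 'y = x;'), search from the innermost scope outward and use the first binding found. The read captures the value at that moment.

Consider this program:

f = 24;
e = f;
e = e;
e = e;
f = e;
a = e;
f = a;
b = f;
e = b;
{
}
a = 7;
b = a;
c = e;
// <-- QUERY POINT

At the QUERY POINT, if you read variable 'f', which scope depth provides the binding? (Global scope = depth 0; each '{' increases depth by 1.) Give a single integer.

Step 1: declare f=24 at depth 0
Step 2: declare e=(read f)=24 at depth 0
Step 3: declare e=(read e)=24 at depth 0
Step 4: declare e=(read e)=24 at depth 0
Step 5: declare f=(read e)=24 at depth 0
Step 6: declare a=(read e)=24 at depth 0
Step 7: declare f=(read a)=24 at depth 0
Step 8: declare b=(read f)=24 at depth 0
Step 9: declare e=(read b)=24 at depth 0
Step 10: enter scope (depth=1)
Step 11: exit scope (depth=0)
Step 12: declare a=7 at depth 0
Step 13: declare b=(read a)=7 at depth 0
Step 14: declare c=(read e)=24 at depth 0
Visible at query point: a=7 b=7 c=24 e=24 f=24

Answer: 0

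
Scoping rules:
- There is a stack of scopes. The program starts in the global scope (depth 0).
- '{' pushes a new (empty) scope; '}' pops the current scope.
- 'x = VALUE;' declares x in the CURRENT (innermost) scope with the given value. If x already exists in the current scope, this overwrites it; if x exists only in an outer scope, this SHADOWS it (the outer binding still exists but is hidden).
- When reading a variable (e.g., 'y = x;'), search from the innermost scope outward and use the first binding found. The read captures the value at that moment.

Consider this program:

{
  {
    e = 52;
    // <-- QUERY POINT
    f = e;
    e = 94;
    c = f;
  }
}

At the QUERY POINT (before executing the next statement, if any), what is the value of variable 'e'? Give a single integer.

Step 1: enter scope (depth=1)
Step 2: enter scope (depth=2)
Step 3: declare e=52 at depth 2
Visible at query point: e=52

Answer: 52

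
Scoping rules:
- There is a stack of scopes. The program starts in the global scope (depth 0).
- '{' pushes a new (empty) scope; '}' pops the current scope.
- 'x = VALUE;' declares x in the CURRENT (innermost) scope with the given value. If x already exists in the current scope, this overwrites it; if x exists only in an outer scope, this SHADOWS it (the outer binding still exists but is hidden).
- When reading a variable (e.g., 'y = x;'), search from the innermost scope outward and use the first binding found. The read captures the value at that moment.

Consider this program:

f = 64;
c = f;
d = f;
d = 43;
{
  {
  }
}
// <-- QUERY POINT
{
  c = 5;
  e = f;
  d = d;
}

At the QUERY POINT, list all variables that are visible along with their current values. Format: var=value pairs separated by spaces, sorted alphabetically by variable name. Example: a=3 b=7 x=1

Step 1: declare f=64 at depth 0
Step 2: declare c=(read f)=64 at depth 0
Step 3: declare d=(read f)=64 at depth 0
Step 4: declare d=43 at depth 0
Step 5: enter scope (depth=1)
Step 6: enter scope (depth=2)
Step 7: exit scope (depth=1)
Step 8: exit scope (depth=0)
Visible at query point: c=64 d=43 f=64

Answer: c=64 d=43 f=64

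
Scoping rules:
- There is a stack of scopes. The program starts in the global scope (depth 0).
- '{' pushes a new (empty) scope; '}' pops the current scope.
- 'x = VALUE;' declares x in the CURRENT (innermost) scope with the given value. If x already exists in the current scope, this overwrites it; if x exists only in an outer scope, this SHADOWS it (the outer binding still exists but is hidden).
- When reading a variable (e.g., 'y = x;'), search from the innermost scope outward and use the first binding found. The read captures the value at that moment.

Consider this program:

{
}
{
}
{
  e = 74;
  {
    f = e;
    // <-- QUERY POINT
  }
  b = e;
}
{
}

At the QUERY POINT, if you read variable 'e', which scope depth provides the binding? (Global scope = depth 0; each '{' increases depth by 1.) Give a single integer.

Answer: 1

Derivation:
Step 1: enter scope (depth=1)
Step 2: exit scope (depth=0)
Step 3: enter scope (depth=1)
Step 4: exit scope (depth=0)
Step 5: enter scope (depth=1)
Step 6: declare e=74 at depth 1
Step 7: enter scope (depth=2)
Step 8: declare f=(read e)=74 at depth 2
Visible at query point: e=74 f=74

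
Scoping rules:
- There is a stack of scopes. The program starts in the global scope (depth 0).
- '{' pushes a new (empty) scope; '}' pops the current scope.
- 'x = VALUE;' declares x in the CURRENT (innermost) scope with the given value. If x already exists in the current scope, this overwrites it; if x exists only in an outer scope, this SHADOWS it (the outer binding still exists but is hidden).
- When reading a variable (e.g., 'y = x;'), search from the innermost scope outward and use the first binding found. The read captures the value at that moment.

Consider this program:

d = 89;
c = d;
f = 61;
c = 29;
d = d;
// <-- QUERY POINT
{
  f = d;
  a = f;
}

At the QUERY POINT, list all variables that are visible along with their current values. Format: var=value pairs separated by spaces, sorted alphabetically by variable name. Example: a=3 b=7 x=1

Step 1: declare d=89 at depth 0
Step 2: declare c=(read d)=89 at depth 0
Step 3: declare f=61 at depth 0
Step 4: declare c=29 at depth 0
Step 5: declare d=(read d)=89 at depth 0
Visible at query point: c=29 d=89 f=61

Answer: c=29 d=89 f=61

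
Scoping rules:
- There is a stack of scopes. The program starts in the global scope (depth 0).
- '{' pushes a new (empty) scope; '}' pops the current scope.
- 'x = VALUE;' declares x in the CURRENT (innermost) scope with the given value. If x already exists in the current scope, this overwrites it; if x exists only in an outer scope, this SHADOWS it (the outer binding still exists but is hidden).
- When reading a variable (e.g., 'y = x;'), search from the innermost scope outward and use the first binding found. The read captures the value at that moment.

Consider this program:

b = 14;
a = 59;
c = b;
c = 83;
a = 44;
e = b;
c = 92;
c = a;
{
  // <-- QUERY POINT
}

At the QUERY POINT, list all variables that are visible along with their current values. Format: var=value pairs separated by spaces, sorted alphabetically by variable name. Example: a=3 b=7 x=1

Step 1: declare b=14 at depth 0
Step 2: declare a=59 at depth 0
Step 3: declare c=(read b)=14 at depth 0
Step 4: declare c=83 at depth 0
Step 5: declare a=44 at depth 0
Step 6: declare e=(read b)=14 at depth 0
Step 7: declare c=92 at depth 0
Step 8: declare c=(read a)=44 at depth 0
Step 9: enter scope (depth=1)
Visible at query point: a=44 b=14 c=44 e=14

Answer: a=44 b=14 c=44 e=14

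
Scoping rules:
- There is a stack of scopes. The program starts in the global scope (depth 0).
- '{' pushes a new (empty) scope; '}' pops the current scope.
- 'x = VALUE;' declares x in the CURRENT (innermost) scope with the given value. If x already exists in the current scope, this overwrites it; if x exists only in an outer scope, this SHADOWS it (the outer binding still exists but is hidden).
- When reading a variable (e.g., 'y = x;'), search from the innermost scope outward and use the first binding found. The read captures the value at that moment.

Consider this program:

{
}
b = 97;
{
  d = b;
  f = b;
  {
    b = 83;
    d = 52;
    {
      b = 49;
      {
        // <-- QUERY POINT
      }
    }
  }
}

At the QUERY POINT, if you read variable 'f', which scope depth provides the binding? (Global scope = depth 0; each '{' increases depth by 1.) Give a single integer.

Answer: 1

Derivation:
Step 1: enter scope (depth=1)
Step 2: exit scope (depth=0)
Step 3: declare b=97 at depth 0
Step 4: enter scope (depth=1)
Step 5: declare d=(read b)=97 at depth 1
Step 6: declare f=(read b)=97 at depth 1
Step 7: enter scope (depth=2)
Step 8: declare b=83 at depth 2
Step 9: declare d=52 at depth 2
Step 10: enter scope (depth=3)
Step 11: declare b=49 at depth 3
Step 12: enter scope (depth=4)
Visible at query point: b=49 d=52 f=97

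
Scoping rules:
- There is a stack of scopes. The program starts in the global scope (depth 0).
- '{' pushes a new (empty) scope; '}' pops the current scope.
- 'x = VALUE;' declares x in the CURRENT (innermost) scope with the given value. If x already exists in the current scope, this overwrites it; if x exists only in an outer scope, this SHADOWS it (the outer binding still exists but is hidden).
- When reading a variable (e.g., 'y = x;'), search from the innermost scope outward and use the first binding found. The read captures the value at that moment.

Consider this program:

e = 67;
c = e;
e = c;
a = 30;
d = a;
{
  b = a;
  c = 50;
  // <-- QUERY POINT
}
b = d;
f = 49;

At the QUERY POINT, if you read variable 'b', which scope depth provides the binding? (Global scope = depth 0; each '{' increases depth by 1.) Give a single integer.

Answer: 1

Derivation:
Step 1: declare e=67 at depth 0
Step 2: declare c=(read e)=67 at depth 0
Step 3: declare e=(read c)=67 at depth 0
Step 4: declare a=30 at depth 0
Step 5: declare d=(read a)=30 at depth 0
Step 6: enter scope (depth=1)
Step 7: declare b=(read a)=30 at depth 1
Step 8: declare c=50 at depth 1
Visible at query point: a=30 b=30 c=50 d=30 e=67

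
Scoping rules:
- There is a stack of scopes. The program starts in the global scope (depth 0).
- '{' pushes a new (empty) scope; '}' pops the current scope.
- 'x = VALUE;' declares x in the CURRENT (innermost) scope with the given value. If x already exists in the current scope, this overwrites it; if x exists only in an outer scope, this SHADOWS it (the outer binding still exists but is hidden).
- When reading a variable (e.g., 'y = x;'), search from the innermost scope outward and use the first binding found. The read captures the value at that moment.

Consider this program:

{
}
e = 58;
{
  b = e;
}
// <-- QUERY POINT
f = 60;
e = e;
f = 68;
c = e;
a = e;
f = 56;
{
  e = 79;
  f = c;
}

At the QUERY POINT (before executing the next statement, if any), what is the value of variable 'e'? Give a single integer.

Step 1: enter scope (depth=1)
Step 2: exit scope (depth=0)
Step 3: declare e=58 at depth 0
Step 4: enter scope (depth=1)
Step 5: declare b=(read e)=58 at depth 1
Step 6: exit scope (depth=0)
Visible at query point: e=58

Answer: 58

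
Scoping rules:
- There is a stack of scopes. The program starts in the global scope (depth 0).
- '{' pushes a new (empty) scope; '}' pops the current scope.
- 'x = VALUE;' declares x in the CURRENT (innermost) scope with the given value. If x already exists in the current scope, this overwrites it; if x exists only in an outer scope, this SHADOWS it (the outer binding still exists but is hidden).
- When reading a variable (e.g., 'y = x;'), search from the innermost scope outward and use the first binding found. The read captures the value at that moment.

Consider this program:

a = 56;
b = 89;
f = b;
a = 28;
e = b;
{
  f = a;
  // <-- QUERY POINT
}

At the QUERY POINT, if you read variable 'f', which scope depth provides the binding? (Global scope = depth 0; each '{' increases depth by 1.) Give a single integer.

Answer: 1

Derivation:
Step 1: declare a=56 at depth 0
Step 2: declare b=89 at depth 0
Step 3: declare f=(read b)=89 at depth 0
Step 4: declare a=28 at depth 0
Step 5: declare e=(read b)=89 at depth 0
Step 6: enter scope (depth=1)
Step 7: declare f=(read a)=28 at depth 1
Visible at query point: a=28 b=89 e=89 f=28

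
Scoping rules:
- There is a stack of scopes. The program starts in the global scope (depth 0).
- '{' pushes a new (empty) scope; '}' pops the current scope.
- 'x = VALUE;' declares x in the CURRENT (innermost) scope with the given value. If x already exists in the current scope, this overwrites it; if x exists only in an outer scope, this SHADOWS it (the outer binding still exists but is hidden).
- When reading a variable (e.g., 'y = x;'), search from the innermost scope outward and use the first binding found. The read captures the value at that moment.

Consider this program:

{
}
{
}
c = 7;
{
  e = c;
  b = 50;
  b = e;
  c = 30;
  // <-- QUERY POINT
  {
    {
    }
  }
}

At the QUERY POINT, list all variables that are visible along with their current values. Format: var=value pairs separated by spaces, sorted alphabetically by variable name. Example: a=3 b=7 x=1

Step 1: enter scope (depth=1)
Step 2: exit scope (depth=0)
Step 3: enter scope (depth=1)
Step 4: exit scope (depth=0)
Step 5: declare c=7 at depth 0
Step 6: enter scope (depth=1)
Step 7: declare e=(read c)=7 at depth 1
Step 8: declare b=50 at depth 1
Step 9: declare b=(read e)=7 at depth 1
Step 10: declare c=30 at depth 1
Visible at query point: b=7 c=30 e=7

Answer: b=7 c=30 e=7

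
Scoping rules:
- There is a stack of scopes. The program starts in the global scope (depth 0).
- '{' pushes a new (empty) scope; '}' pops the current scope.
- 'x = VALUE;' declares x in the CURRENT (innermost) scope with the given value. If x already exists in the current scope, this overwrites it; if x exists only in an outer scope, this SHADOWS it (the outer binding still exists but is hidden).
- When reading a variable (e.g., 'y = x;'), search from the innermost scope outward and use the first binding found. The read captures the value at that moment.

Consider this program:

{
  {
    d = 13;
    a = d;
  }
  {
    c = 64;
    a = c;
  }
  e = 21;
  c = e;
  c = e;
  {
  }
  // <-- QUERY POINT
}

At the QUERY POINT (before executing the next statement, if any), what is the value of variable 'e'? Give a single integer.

Step 1: enter scope (depth=1)
Step 2: enter scope (depth=2)
Step 3: declare d=13 at depth 2
Step 4: declare a=(read d)=13 at depth 2
Step 5: exit scope (depth=1)
Step 6: enter scope (depth=2)
Step 7: declare c=64 at depth 2
Step 8: declare a=(read c)=64 at depth 2
Step 9: exit scope (depth=1)
Step 10: declare e=21 at depth 1
Step 11: declare c=(read e)=21 at depth 1
Step 12: declare c=(read e)=21 at depth 1
Step 13: enter scope (depth=2)
Step 14: exit scope (depth=1)
Visible at query point: c=21 e=21

Answer: 21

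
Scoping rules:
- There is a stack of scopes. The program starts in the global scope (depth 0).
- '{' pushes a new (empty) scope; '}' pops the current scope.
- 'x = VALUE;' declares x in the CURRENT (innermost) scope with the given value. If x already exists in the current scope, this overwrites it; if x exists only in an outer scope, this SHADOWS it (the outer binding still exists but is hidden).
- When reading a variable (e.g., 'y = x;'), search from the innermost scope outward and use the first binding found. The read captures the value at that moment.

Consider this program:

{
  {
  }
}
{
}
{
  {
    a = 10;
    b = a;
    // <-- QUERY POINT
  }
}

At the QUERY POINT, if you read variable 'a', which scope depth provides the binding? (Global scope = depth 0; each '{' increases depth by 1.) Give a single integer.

Step 1: enter scope (depth=1)
Step 2: enter scope (depth=2)
Step 3: exit scope (depth=1)
Step 4: exit scope (depth=0)
Step 5: enter scope (depth=1)
Step 6: exit scope (depth=0)
Step 7: enter scope (depth=1)
Step 8: enter scope (depth=2)
Step 9: declare a=10 at depth 2
Step 10: declare b=(read a)=10 at depth 2
Visible at query point: a=10 b=10

Answer: 2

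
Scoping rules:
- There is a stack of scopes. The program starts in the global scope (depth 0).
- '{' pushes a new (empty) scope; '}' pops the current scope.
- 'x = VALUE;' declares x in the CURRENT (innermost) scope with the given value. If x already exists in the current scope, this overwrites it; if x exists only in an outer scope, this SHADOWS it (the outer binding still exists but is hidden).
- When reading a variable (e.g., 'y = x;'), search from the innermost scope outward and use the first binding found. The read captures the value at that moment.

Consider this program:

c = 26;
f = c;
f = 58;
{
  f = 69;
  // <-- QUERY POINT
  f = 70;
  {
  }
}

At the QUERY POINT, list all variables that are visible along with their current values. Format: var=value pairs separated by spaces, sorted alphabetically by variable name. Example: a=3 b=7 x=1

Answer: c=26 f=69

Derivation:
Step 1: declare c=26 at depth 0
Step 2: declare f=(read c)=26 at depth 0
Step 3: declare f=58 at depth 0
Step 4: enter scope (depth=1)
Step 5: declare f=69 at depth 1
Visible at query point: c=26 f=69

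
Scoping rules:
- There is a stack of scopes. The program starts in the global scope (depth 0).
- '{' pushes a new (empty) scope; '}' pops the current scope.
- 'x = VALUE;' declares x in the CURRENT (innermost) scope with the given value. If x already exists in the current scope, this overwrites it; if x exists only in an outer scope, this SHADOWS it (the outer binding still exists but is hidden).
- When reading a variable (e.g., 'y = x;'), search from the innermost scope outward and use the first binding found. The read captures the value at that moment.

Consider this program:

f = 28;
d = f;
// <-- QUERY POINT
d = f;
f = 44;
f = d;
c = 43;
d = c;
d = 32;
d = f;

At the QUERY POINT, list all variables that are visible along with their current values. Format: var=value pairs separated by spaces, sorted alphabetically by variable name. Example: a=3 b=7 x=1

Step 1: declare f=28 at depth 0
Step 2: declare d=(read f)=28 at depth 0
Visible at query point: d=28 f=28

Answer: d=28 f=28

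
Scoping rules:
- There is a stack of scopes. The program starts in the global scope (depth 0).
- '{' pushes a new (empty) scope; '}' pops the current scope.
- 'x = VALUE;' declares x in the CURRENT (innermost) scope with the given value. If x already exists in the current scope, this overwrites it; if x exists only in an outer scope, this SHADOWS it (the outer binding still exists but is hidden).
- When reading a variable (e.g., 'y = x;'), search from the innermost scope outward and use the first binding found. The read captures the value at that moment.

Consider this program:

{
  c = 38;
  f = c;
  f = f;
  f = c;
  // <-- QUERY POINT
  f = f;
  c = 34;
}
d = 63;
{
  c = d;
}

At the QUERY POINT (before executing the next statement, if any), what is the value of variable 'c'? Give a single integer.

Step 1: enter scope (depth=1)
Step 2: declare c=38 at depth 1
Step 3: declare f=(read c)=38 at depth 1
Step 4: declare f=(read f)=38 at depth 1
Step 5: declare f=(read c)=38 at depth 1
Visible at query point: c=38 f=38

Answer: 38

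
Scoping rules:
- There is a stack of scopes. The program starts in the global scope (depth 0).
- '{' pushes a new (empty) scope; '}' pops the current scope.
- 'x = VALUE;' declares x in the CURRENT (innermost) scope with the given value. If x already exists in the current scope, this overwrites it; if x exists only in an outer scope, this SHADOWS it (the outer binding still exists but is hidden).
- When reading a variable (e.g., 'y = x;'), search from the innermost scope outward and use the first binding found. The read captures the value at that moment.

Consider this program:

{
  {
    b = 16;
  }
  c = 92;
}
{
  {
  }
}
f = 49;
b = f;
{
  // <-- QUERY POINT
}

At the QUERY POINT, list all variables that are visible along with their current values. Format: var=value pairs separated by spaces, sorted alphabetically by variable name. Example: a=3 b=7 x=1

Step 1: enter scope (depth=1)
Step 2: enter scope (depth=2)
Step 3: declare b=16 at depth 2
Step 4: exit scope (depth=1)
Step 5: declare c=92 at depth 1
Step 6: exit scope (depth=0)
Step 7: enter scope (depth=1)
Step 8: enter scope (depth=2)
Step 9: exit scope (depth=1)
Step 10: exit scope (depth=0)
Step 11: declare f=49 at depth 0
Step 12: declare b=(read f)=49 at depth 0
Step 13: enter scope (depth=1)
Visible at query point: b=49 f=49

Answer: b=49 f=49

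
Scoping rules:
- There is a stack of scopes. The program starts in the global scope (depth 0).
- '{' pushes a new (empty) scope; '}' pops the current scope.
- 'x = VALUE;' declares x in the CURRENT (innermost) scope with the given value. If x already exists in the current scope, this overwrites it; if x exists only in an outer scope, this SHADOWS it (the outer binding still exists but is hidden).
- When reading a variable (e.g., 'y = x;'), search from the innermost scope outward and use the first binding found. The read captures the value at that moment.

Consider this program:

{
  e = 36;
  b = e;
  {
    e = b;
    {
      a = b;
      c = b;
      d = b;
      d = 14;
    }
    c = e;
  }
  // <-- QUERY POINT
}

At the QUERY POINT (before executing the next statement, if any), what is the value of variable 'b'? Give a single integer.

Step 1: enter scope (depth=1)
Step 2: declare e=36 at depth 1
Step 3: declare b=(read e)=36 at depth 1
Step 4: enter scope (depth=2)
Step 5: declare e=(read b)=36 at depth 2
Step 6: enter scope (depth=3)
Step 7: declare a=(read b)=36 at depth 3
Step 8: declare c=(read b)=36 at depth 3
Step 9: declare d=(read b)=36 at depth 3
Step 10: declare d=14 at depth 3
Step 11: exit scope (depth=2)
Step 12: declare c=(read e)=36 at depth 2
Step 13: exit scope (depth=1)
Visible at query point: b=36 e=36

Answer: 36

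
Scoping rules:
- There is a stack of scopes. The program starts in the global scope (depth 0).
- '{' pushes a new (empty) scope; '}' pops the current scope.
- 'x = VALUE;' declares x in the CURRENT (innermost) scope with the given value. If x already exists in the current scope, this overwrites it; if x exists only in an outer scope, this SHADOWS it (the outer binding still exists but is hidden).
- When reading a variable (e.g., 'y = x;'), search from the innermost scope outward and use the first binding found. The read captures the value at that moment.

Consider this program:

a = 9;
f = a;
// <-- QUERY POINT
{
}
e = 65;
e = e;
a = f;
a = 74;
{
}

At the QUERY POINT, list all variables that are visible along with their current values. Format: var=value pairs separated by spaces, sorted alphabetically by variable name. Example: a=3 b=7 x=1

Step 1: declare a=9 at depth 0
Step 2: declare f=(read a)=9 at depth 0
Visible at query point: a=9 f=9

Answer: a=9 f=9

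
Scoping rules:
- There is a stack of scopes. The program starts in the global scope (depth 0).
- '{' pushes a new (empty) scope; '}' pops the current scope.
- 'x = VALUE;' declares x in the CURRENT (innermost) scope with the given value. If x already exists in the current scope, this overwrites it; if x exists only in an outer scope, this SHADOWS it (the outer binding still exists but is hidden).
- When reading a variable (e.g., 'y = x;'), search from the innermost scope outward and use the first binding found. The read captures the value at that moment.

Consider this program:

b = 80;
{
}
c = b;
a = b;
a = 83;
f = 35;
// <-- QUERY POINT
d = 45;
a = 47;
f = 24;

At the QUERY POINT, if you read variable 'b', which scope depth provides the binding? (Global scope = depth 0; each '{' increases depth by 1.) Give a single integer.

Answer: 0

Derivation:
Step 1: declare b=80 at depth 0
Step 2: enter scope (depth=1)
Step 3: exit scope (depth=0)
Step 4: declare c=(read b)=80 at depth 0
Step 5: declare a=(read b)=80 at depth 0
Step 6: declare a=83 at depth 0
Step 7: declare f=35 at depth 0
Visible at query point: a=83 b=80 c=80 f=35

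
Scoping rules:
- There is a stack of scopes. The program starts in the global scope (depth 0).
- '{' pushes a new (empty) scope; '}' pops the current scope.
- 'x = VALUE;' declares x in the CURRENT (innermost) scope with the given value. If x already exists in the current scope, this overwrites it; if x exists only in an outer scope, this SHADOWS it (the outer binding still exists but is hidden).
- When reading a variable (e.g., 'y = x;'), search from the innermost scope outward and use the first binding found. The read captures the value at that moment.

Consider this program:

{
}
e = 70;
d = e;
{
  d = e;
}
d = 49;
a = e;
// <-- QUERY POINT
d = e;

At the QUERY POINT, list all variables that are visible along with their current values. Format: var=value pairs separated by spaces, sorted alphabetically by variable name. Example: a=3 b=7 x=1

Step 1: enter scope (depth=1)
Step 2: exit scope (depth=0)
Step 3: declare e=70 at depth 0
Step 4: declare d=(read e)=70 at depth 0
Step 5: enter scope (depth=1)
Step 6: declare d=(read e)=70 at depth 1
Step 7: exit scope (depth=0)
Step 8: declare d=49 at depth 0
Step 9: declare a=(read e)=70 at depth 0
Visible at query point: a=70 d=49 e=70

Answer: a=70 d=49 e=70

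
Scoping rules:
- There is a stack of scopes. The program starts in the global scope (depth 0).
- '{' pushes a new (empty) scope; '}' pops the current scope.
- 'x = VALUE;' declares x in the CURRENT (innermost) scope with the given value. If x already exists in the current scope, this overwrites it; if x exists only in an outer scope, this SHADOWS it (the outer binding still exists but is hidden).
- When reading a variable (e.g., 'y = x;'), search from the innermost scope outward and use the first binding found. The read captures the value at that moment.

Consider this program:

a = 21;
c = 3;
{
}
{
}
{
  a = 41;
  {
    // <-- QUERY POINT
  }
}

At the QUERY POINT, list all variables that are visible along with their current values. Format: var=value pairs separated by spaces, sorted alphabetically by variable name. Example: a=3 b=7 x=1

Answer: a=41 c=3

Derivation:
Step 1: declare a=21 at depth 0
Step 2: declare c=3 at depth 0
Step 3: enter scope (depth=1)
Step 4: exit scope (depth=0)
Step 5: enter scope (depth=1)
Step 6: exit scope (depth=0)
Step 7: enter scope (depth=1)
Step 8: declare a=41 at depth 1
Step 9: enter scope (depth=2)
Visible at query point: a=41 c=3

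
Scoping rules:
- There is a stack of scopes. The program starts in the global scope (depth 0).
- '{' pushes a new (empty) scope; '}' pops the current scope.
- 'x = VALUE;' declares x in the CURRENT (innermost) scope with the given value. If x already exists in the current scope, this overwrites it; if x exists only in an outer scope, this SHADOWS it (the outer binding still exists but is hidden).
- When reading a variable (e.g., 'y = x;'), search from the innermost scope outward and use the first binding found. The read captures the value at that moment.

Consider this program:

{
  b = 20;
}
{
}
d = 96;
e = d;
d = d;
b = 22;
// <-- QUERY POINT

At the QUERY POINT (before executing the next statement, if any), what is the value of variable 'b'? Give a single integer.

Step 1: enter scope (depth=1)
Step 2: declare b=20 at depth 1
Step 3: exit scope (depth=0)
Step 4: enter scope (depth=1)
Step 5: exit scope (depth=0)
Step 6: declare d=96 at depth 0
Step 7: declare e=(read d)=96 at depth 0
Step 8: declare d=(read d)=96 at depth 0
Step 9: declare b=22 at depth 0
Visible at query point: b=22 d=96 e=96

Answer: 22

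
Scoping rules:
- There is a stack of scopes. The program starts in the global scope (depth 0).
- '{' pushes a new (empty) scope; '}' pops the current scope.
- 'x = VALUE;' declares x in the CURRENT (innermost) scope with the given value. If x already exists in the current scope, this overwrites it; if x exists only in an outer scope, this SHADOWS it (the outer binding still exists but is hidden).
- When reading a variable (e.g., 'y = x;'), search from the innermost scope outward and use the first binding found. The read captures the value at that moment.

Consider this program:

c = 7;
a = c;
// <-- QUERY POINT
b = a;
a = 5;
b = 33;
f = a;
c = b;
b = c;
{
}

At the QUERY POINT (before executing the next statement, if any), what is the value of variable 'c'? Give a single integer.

Answer: 7

Derivation:
Step 1: declare c=7 at depth 0
Step 2: declare a=(read c)=7 at depth 0
Visible at query point: a=7 c=7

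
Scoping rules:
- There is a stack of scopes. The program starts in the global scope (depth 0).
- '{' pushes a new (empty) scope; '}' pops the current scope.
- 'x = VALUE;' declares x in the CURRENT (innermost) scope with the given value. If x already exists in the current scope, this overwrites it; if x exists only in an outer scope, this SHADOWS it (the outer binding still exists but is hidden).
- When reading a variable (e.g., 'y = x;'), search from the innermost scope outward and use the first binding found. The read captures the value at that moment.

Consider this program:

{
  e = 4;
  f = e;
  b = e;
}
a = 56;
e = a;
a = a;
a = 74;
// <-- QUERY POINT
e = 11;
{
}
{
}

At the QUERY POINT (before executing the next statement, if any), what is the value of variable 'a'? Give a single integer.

Answer: 74

Derivation:
Step 1: enter scope (depth=1)
Step 2: declare e=4 at depth 1
Step 3: declare f=(read e)=4 at depth 1
Step 4: declare b=(read e)=4 at depth 1
Step 5: exit scope (depth=0)
Step 6: declare a=56 at depth 0
Step 7: declare e=(read a)=56 at depth 0
Step 8: declare a=(read a)=56 at depth 0
Step 9: declare a=74 at depth 0
Visible at query point: a=74 e=56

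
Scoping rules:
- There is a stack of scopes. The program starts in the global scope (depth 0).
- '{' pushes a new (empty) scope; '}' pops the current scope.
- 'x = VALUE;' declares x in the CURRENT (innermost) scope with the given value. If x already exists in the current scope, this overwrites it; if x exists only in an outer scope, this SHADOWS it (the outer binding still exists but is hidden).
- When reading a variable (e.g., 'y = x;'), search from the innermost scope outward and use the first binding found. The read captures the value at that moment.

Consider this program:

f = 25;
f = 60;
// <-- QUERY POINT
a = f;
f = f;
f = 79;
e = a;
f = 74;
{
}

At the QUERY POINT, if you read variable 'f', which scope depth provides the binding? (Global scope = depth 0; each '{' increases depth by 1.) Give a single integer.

Answer: 0

Derivation:
Step 1: declare f=25 at depth 0
Step 2: declare f=60 at depth 0
Visible at query point: f=60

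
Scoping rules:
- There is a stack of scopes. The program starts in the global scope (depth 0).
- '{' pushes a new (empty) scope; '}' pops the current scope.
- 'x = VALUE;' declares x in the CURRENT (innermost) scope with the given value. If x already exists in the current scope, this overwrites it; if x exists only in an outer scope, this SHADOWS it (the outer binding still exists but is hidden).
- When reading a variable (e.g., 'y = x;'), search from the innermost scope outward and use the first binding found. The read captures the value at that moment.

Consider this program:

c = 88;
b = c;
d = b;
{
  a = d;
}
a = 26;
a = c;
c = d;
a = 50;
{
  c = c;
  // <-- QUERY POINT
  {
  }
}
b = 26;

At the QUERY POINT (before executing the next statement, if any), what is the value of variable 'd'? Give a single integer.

Answer: 88

Derivation:
Step 1: declare c=88 at depth 0
Step 2: declare b=(read c)=88 at depth 0
Step 3: declare d=(read b)=88 at depth 0
Step 4: enter scope (depth=1)
Step 5: declare a=(read d)=88 at depth 1
Step 6: exit scope (depth=0)
Step 7: declare a=26 at depth 0
Step 8: declare a=(read c)=88 at depth 0
Step 9: declare c=(read d)=88 at depth 0
Step 10: declare a=50 at depth 0
Step 11: enter scope (depth=1)
Step 12: declare c=(read c)=88 at depth 1
Visible at query point: a=50 b=88 c=88 d=88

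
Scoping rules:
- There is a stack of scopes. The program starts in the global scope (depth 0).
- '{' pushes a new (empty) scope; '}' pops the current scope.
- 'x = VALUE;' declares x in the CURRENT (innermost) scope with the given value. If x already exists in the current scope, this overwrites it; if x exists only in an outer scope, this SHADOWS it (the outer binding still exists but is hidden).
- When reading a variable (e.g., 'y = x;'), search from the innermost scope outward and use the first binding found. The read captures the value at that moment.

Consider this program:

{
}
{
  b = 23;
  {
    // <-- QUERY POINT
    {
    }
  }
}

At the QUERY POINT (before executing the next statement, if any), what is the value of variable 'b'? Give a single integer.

Step 1: enter scope (depth=1)
Step 2: exit scope (depth=0)
Step 3: enter scope (depth=1)
Step 4: declare b=23 at depth 1
Step 5: enter scope (depth=2)
Visible at query point: b=23

Answer: 23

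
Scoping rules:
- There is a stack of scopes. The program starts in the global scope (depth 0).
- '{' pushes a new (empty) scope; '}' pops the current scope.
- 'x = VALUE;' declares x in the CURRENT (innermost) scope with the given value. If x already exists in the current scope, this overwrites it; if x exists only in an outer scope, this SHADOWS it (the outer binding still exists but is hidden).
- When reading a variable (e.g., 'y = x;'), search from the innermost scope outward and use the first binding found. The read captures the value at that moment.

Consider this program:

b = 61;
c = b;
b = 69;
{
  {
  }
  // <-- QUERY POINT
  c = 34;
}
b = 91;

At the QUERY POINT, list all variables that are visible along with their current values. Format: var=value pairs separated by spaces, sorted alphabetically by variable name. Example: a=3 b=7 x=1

Answer: b=69 c=61

Derivation:
Step 1: declare b=61 at depth 0
Step 2: declare c=(read b)=61 at depth 0
Step 3: declare b=69 at depth 0
Step 4: enter scope (depth=1)
Step 5: enter scope (depth=2)
Step 6: exit scope (depth=1)
Visible at query point: b=69 c=61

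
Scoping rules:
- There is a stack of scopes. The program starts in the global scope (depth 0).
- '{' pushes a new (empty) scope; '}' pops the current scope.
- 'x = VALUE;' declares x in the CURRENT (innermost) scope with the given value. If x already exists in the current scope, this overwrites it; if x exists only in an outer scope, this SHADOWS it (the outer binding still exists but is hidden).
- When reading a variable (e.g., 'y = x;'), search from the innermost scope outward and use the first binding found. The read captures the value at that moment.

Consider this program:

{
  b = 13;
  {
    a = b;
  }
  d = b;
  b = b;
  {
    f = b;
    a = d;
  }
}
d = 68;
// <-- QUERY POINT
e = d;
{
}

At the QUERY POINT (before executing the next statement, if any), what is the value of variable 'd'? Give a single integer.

Answer: 68

Derivation:
Step 1: enter scope (depth=1)
Step 2: declare b=13 at depth 1
Step 3: enter scope (depth=2)
Step 4: declare a=(read b)=13 at depth 2
Step 5: exit scope (depth=1)
Step 6: declare d=(read b)=13 at depth 1
Step 7: declare b=(read b)=13 at depth 1
Step 8: enter scope (depth=2)
Step 9: declare f=(read b)=13 at depth 2
Step 10: declare a=(read d)=13 at depth 2
Step 11: exit scope (depth=1)
Step 12: exit scope (depth=0)
Step 13: declare d=68 at depth 0
Visible at query point: d=68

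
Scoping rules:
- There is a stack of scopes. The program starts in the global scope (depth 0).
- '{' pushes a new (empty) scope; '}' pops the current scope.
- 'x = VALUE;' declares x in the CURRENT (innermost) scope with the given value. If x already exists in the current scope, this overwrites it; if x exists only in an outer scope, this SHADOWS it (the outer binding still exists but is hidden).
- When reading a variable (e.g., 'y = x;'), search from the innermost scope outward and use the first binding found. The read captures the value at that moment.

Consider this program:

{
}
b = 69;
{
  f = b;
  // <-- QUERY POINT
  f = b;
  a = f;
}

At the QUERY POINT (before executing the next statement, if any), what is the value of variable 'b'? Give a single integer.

Step 1: enter scope (depth=1)
Step 2: exit scope (depth=0)
Step 3: declare b=69 at depth 0
Step 4: enter scope (depth=1)
Step 5: declare f=(read b)=69 at depth 1
Visible at query point: b=69 f=69

Answer: 69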